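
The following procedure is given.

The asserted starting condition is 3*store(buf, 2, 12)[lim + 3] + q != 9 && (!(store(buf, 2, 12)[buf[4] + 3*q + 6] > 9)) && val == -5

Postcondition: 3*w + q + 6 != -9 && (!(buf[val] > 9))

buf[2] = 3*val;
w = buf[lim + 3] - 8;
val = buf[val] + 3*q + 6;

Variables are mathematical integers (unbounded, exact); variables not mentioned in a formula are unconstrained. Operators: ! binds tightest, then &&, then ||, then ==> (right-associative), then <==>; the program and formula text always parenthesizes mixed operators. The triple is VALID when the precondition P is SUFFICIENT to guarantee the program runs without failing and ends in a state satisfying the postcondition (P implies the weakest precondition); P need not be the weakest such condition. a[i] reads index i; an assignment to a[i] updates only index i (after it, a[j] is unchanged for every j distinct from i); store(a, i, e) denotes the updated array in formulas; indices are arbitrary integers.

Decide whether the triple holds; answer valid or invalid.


Working backward. After the program, the postcondition 3*w + q + 6 != -9 && (!(buf[val] > 9)) must hold; in canonical form it is q + 3*w != -15 && (!(buf[val] > 9)).
Before val := buf[val] + 3*q + 6: q + 3*w != -15 && (!(buf[buf[val] + 3*q + 6] > 9))
Before w := buf[lim + 3] - 8: 3*buf[lim + 3] + q != 9 && (!(buf[buf[val] + 3*q + 6] > 9))
Before buf[2] := 3*val: 3*store(buf, 2, 3*val)[lim + 3] + q != 9 && (!(store(buf, 2, 3*val)[store(buf, 2, 3*val)[val] + 3*q + 6] > 9))
The weakest precondition is 3*store(buf, 2, 3*val)[lim + 3] + q != 9 && (!(store(buf, 2, 3*val)[store(buf, 2, 3*val)[val] + 3*q + 6] > 9)).
Check whether 3*store(buf, 2, 12)[lim + 3] + q != 9 && (!(store(buf, 2, 12)[buf[4] + 3*q + 6] > 9)) && val == -5 implies it.
Countermodel: at the initial state buf = {[-11872] = 10, [-78] = -30152, [-5] = -11794, [2] = 3, [4] = 0, elsewhere 3}, lim = -1, q = -28, val = -5, the precondition holds but the weakest precondition fails.
Answer: invalid


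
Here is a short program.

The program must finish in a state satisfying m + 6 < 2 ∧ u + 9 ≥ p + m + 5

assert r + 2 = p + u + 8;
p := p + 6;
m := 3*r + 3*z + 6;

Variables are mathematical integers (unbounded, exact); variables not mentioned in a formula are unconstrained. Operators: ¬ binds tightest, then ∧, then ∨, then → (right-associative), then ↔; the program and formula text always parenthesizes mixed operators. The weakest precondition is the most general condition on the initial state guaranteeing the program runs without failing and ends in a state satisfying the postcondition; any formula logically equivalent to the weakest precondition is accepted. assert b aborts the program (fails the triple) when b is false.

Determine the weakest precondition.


Working backward. After the program, the postcondition m + 6 < 2 ∧ u + 9 ≥ p + m + 5 must hold; in canonical form it is m < -4 ∧ u ≥ m + p - 4.
Before m := 3*r + 3*z + 6: 3*r + 3*z < -10 ∧ u ≥ p + 3*r + 3*z + 2
Before p := p + 6: 3*r + 3*z < -10 ∧ u ≥ p + 3*r + 3*z + 8
Before assert r + 2 = p + u + 8: r = p + u + 6 ∧ 3*r + 3*z < -10 ∧ u ≥ p + 3*r + 3*z + 8
Answer: WP = r = p + u + 6 ∧ 3*r + 3*z < -10 ∧ u ≥ p + 3*r + 3*z + 8


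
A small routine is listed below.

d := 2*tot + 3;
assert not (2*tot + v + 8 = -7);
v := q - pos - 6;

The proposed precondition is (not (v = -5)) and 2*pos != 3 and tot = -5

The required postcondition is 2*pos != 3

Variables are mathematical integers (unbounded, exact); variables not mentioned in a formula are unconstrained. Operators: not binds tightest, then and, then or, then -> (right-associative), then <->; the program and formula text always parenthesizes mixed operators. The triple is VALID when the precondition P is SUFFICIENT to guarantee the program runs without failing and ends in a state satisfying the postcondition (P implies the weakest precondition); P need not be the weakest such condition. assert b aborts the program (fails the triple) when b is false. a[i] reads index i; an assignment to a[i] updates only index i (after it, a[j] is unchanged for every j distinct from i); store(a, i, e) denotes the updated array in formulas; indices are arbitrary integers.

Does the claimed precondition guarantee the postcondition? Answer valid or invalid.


Working backward. After the program, 2*pos != 3 must hold.
Before v := q - pos - 6: 2*pos != 3
Before assert not (2*tot + v + 8 = -7): (not (2*tot + v = -15)) and 2*pos != 3
Before d := 2*tot + 3: (not (2*tot + v = -15)) and 2*pos != 3
The weakest precondition is (not (2*tot + v = -15)) and 2*pos != 3.
Check whether (not (v = -5)) and 2*pos != 3 and tot = -5 implies it.
Every state satisfying the precondition satisfies the weakest precondition: the implication holds.
Answer: valid


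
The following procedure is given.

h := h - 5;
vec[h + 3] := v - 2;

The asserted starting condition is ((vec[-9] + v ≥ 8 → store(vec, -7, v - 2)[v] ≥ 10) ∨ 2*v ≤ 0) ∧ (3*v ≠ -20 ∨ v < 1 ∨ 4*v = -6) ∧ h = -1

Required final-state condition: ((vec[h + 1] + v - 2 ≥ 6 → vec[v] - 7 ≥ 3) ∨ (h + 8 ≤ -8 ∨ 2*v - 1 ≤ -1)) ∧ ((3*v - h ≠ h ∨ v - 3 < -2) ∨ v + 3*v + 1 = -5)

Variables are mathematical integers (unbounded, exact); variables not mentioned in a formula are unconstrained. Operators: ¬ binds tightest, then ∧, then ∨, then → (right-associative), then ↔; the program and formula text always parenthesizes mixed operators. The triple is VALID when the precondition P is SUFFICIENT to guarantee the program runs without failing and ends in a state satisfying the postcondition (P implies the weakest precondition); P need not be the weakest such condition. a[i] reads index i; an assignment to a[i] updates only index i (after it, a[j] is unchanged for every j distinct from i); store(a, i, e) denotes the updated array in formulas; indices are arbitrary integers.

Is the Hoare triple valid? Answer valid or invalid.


Working backward. After the program, the postcondition ((vec[h + 1] + v - 2 ≥ 6 → vec[v] - 7 ≥ 3) ∨ (h + 8 ≤ -8 ∨ 2*v - 1 ≤ -1)) ∧ ((3*v - h ≠ h ∨ v - 3 < -2) ∨ v + 3*v + 1 = -5) must hold; in canonical form it is ((vec[h + 1] + v ≥ 8 → vec[v] ≥ 10) ∨ h ≤ -16 ∨ 2*v ≤ 0) ∧ (3*v ≠ 2*h ∨ v < 1 ∨ 4*v = -6).
Before vec[h + 3] := v - 2: ((store(vec, h + 3, v - 2)[h + 1] + v ≥ 8 → store(vec, h + 3, v - 2)[v] ≥ 10) ∨ h ≤ -16 ∨ 2*v ≤ 0) ∧ (3*v ≠ 2*h ∨ v < 1 ∨ 4*v = -6)
Before h := h - 5: ((store(vec, h - 2, v - 2)[h - 4] + v ≥ 8 → store(vec, h - 2, v - 2)[v] ≥ 10) ∨ h ≤ -11 ∨ 2*v ≤ 0) ∧ (3*v ≠ 2*h - 10 ∨ v < 1 ∨ 4*v = -6)
The weakest precondition is ((store(vec, h - 2, v - 2)[h - 4] + v ≥ 8 → store(vec, h - 2, v - 2)[v] ≥ 10) ∨ h ≤ -11 ∨ 2*v ≤ 0) ∧ (3*v ≠ 2*h - 10 ∨ v < 1 ∨ 4*v = -6).
Check whether ((vec[-9] + v ≥ 8 → store(vec, -7, v - 2)[v] ≥ 10) ∨ 2*v ≤ 0) ∧ (3*v ≠ -20 ∨ v < 1 ∨ 4*v = -6) ∧ h = -1 implies it.
Countermodel: at the initial state h = -1, v = 1, vec = {[-9] = 0, [-7] = 2, [-5] = 7, [-3] = 2, [1] = -7040, elsewhere 2}, the precondition holds but the weakest precondition fails.
Answer: invalid


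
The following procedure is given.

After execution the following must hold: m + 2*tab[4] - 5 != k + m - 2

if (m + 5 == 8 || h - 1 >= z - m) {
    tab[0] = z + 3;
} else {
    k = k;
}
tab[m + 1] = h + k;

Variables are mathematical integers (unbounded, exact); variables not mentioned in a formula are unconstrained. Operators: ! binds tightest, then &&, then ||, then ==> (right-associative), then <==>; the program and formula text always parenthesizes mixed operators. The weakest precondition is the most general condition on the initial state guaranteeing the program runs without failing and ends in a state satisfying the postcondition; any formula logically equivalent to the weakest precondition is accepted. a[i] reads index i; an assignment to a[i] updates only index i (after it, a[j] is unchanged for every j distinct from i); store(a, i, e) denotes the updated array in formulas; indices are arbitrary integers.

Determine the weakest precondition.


Working backward. After the program, the postcondition m + 2*tab[4] - 5 != k + m - 2 must hold; in canonical form it is 2*tab[4] != k + 3.
Before tab[m + 1] := h + k: 2*store(tab, m + 1, h + k)[4] != k + 3
Then branch requires 2*store(store(tab, 0, z + 3), m + 1, h + k)[4] != k + 3; else branch requires 2*store(tab, m + 1, h + k)[4] != k + 3.
Before the if: ((m == 3 || h + m >= z + 1) ==> 2*store(store(tab, 0, z + 3), m + 1, h + k)[4] != k + 3) && ((!(m == 3 || h + m >= z + 1)) ==> 2*store(tab, m + 1, h + k)[4] != k + 3)
Answer: WP = ((m == 3 || h + m >= z + 1) ==> 2*store(store(tab, 0, z + 3), m + 1, h + k)[4] != k + 3) && ((!(m == 3 || h + m >= z + 1)) ==> 2*store(tab, m + 1, h + k)[4] != k + 3)


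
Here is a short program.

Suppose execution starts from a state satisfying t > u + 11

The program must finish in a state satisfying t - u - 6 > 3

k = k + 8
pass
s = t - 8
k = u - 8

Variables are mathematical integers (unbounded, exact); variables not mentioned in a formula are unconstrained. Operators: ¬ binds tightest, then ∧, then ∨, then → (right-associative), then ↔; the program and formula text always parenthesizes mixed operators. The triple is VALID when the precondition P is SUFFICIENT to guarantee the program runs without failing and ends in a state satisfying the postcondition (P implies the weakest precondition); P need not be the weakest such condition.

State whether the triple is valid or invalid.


Working backward. After the program, the postcondition t - u - 6 > 3 must hold; in canonical form it is t > u + 9.
Before k := u - 8: t > u + 9
Before s := t - 8: t > u + 9
Before skip: t > u + 9
Before k := k + 8: t > u + 9
The weakest precondition is t > u + 9.
Check whether t > u + 11 implies it.
Every state satisfying the precondition satisfies the weakest precondition: the implication holds.
Answer: valid


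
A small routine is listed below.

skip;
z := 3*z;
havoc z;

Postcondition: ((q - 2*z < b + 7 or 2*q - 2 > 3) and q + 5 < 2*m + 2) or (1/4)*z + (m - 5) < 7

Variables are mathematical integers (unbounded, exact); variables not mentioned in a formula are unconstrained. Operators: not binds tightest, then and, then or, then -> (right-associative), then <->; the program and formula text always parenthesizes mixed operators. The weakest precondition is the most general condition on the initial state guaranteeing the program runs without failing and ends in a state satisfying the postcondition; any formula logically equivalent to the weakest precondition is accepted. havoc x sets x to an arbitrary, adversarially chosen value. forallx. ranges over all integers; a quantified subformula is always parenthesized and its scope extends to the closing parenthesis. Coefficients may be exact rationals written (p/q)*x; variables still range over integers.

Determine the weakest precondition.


Working backward. After the program, the postcondition ((q - 2*z < b + 7 or 2*q - 2 > 3) and q + 5 < 2*m + 2) or (1/4)*z + (m - 5) < 7 must hold; in canonical form it is ((q < b + 2*z + 7 or 2*q > 5) and q < 2*m - 3) or m + (1/4)*z < 12.
Before havoc z: forall z_1. (((q < b + 2*z_1 + 7 or 2*q > 5) and q < 2*m - 3) or m + (1/4)*z_1 < 12)
Before z := 3*z: forall z_1. (((q < b + 2*z_1 + 7 or 2*q > 5) and q < 2*m - 3) or m + (1/4)*z_1 < 12)
Before skip: forall z_1. (((q < b + 2*z_1 + 7 or 2*q > 5) and q < 2*m - 3) or m + (1/4)*z_1 < 12)
Answer: WP = forall z_1. (((q < b + 2*z_1 + 7 or 2*q > 5) and q < 2*m - 3) or m + (1/4)*z_1 < 12)


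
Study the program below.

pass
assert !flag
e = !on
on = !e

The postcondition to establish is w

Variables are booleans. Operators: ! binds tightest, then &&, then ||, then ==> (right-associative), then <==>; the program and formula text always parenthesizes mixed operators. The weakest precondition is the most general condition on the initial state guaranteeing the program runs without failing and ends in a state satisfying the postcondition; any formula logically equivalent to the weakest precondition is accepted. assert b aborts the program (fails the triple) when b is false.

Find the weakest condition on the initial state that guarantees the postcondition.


Working backward. After the program, w must hold.
Before on := !e: w
Before e := !on: w
Before assert !flag: (!flag) && w
Before skip: (!flag) && w
Answer: WP = (!flag) && w


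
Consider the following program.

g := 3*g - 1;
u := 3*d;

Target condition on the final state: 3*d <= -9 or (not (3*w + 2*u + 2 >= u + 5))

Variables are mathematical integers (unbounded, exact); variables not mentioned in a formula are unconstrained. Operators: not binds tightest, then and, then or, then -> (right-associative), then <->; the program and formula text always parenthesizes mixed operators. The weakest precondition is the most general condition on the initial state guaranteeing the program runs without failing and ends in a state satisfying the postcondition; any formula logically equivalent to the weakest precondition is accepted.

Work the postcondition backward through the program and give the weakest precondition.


Working backward. After the program, the postcondition 3*d <= -9 or (not (3*w + 2*u + 2 >= u + 5)) must hold; in canonical form it is 3*d <= -9 or (not (u + 3*w >= 3)).
Before u := 3*d: 3*d <= -9 or (not (3*d + 3*w >= 3))
Before g := 3*g - 1: 3*d <= -9 or (not (3*d + 3*w >= 3))
Answer: WP = 3*d <= -9 or (not (3*d + 3*w >= 3))


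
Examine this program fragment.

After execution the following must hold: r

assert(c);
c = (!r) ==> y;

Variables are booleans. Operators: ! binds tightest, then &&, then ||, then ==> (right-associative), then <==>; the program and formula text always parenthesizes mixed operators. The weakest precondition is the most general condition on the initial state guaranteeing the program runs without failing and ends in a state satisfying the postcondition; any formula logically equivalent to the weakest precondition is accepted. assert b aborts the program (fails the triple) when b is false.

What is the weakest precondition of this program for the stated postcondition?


Working backward. After the program, r must hold.
Before c := (!r) ==> y: r
Before assert c: c && r
Answer: WP = c && r


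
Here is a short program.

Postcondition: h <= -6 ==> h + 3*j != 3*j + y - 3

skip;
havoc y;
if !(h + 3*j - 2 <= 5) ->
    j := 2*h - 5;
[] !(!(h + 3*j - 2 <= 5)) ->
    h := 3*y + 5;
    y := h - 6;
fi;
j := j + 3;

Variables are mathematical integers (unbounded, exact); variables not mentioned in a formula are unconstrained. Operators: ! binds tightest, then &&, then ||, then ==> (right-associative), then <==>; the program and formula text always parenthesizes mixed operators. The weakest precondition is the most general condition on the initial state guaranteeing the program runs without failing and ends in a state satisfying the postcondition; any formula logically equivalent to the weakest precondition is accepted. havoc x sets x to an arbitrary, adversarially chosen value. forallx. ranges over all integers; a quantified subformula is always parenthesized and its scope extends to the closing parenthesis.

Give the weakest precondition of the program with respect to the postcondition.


Working backward. After the program, the postcondition h <= -6 ==> h + 3*j != 3*j + y - 3 must hold; in canonical form it is h <= -6 ==> h != y - 3.
Before j := j + 3: h <= -6 ==> h != y - 3
Then branch requires h <= -6 ==> h != y - 3; else branch requires true.
Before the if: (!(h + 3*j <= 7)) ==> (h <= -6 ==> h != y - 3)
Before havoc y: forall y_1. ((!(h + 3*j <= 7)) ==> (h <= -6 ==> h != y_1 - 3))
Before skip: forall y_1. ((!(h + 3*j <= 7)) ==> (h <= -6 ==> h != y_1 - 3))
Answer: WP = forall y_1. ((!(h + 3*j <= 7)) ==> (h <= -6 ==> h != y_1 - 3))


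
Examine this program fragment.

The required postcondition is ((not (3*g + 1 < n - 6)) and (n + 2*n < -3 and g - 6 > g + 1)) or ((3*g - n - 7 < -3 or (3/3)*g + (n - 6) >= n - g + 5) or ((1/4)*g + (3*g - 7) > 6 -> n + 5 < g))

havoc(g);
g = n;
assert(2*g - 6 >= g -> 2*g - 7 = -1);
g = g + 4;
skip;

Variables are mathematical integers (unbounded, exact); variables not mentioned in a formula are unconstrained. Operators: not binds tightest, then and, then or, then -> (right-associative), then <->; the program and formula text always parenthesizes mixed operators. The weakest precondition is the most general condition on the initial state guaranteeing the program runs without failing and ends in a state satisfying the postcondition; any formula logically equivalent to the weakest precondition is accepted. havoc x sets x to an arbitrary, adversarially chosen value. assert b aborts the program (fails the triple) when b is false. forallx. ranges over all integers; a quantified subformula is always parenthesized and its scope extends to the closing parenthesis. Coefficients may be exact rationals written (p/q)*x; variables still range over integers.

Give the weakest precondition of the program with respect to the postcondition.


Working backward. After the program, the postcondition ((not (3*g + 1 < n - 6)) and (n + 2*n < -3 and g - 6 > g + 1)) or ((3*g - n - 7 < -3 or (3/3)*g + (n - 6) >= n - g + 5) or ((1/4)*g + (3*g - 7) > 6 -> n + 5 < g)) must hold; in canonical form it is 3*g < n + 4 or 2*g >= 11 or ((13/4)*g > 13 -> n < g - 5).
Before skip: 3*g < n + 4 or 2*g >= 11 or ((13/4)*g > 13 -> n < g - 5)
Before g := g + 4: 3*g < n - 8 or 2*g >= 3 or ((13/4)*g > 0 -> n < g - 1)
Before assert 2*g - 6 >= g -> 2*g - 7 = -1: (g >= 6 -> 2*g = 6) and (3*g < n - 8 or 2*g >= 3 or ((13/4)*g > 0 -> n < g - 1))
Before g := n: (n >= 6 -> 2*n = 6) and (2*n < -8 or 2*n >= 3 or (not ((13/4)*n > 0)))
Before havoc g: (n >= 6 -> 2*n = 6) and (2*n < -8 or 2*n >= 3 or (not ((13/4)*n > 0)))
Answer: WP = (n >= 6 -> 2*n = 6) and (2*n < -8 or 2*n >= 3 or (not ((13/4)*n > 0)))


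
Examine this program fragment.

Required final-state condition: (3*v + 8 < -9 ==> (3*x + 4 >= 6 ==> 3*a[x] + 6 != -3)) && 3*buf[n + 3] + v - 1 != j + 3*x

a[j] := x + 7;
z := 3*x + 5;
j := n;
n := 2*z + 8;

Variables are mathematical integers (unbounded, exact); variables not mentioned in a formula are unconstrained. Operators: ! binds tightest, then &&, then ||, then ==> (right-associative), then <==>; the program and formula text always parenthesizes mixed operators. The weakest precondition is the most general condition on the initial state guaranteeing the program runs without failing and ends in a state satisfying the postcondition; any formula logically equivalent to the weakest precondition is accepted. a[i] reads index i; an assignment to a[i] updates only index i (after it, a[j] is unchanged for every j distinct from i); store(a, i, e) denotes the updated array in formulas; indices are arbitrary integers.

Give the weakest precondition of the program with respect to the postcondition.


Working backward. After the program, the postcondition (3*v + 8 < -9 ==> (3*x + 4 >= 6 ==> 3*a[x] + 6 != -3)) && 3*buf[n + 3] + v - 1 != j + 3*x must hold; in canonical form it is (3*v < -17 ==> (3*x >= 2 ==> 3*a[x] != -9)) && 3*buf[n + 3] + v != j + 3*x + 1.
Before n := 2*z + 8: (3*v < -17 ==> (3*x >= 2 ==> 3*a[x] != -9)) && 3*buf[2*z + 11] + v != j + 3*x + 1
Before j := n: (3*v < -17 ==> (3*x >= 2 ==> 3*a[x] != -9)) && 3*buf[2*z + 11] + v != n + 3*x + 1
Before z := 3*x + 5: (3*v < -17 ==> (3*x >= 2 ==> 3*a[x] != -9)) && 3*buf[6*x + 21] + v != n + 3*x + 1
Before a[j] := x + 7: (3*v < -17 ==> (3*x >= 2 ==> 3*store(a, j, x + 7)[x] != -9)) && 3*buf[6*x + 21] + v != n + 3*x + 1
Answer: WP = (3*v < -17 ==> (3*x >= 2 ==> 3*store(a, j, x + 7)[x] != -9)) && 3*buf[6*x + 21] + v != n + 3*x + 1


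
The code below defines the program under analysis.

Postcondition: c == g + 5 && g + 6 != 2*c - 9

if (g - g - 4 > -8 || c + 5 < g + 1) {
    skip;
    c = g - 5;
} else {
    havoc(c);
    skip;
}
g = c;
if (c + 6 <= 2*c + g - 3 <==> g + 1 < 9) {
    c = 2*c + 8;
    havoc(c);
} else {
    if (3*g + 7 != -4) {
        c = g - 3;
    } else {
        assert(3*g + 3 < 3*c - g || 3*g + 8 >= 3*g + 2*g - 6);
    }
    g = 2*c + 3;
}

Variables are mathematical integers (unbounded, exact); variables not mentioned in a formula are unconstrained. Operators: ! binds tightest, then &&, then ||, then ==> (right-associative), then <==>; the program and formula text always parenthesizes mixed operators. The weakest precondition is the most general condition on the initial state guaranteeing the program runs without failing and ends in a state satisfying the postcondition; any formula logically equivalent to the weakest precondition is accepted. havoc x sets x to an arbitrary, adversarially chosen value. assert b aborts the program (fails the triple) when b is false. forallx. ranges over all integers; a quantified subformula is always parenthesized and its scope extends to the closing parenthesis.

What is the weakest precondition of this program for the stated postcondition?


Working backward. After the program, the postcondition c == g + 5 && g + 6 != 2*c - 9 must hold; in canonical form it is c == g + 5 && g != 2*c - 15.
Then branch requires forall c_1. (c_1 == g + 5 && g != 2*c_1 - 15); else branch requires (3*g != -11 ==> g == -5) && ((!(3*g != -11)) ==> ((4*g < 3*c - 3 || 2*g <= 14) && c == -8)).
Before the if: ((c + g >= 9 <==> g < 8) ==> (forall c_1. (c_1 == g + 5 && g != 2*c_1 - 15))) && ((!(c + g >= 9 <==> g < 8)) ==> ((3*g != -11 ==> g == -5) && ((!(3*g != -11)) ==> ((4*g < 3*c - 3 || 2*g <= 14) && c == -8))))
Before g := c: ((2*c >= 9 <==> c < 8) ==> (forall c_1. (c_1 == c + 5 && c != 2*c_1 - 15))) && ((!(2*c >= 9 <==> c < 8)) ==> ((3*c != -11 ==> c == -5) && ((!(3*c != -11)) ==> ((c < -3 || 2*c <= 14) && c == -8))))
Then branch requires ((2*g >= 19 <==> g < 13) ==> (forall c_1. (c_1 == g && g != 2*c_1 - 10))) && ((!(2*g >= 19 <==> g < 13)) ==> ((3*g != 4 ==> g == 0) && ((!(3*g != 4)) ==> ((g < 2 || 2*g <= 24) && g == -3)))); else branch requires forall c_2. (((2*c_2 >= 9 <==> c_2 < 8) ==> (forall c_1. (c_1 == c_2 + 5 && c_2 != 2*c_1 - 15))) && ((!(2*c_2 >= 9 <==> c_2 < 8)) ==> ((3*c_2 != -11 ==> c_2 == -5) && ((!(3*c_2 != -11)) ==> ((c_2 < -3 || 2*c_2 <= 14) && c_2 == -8))))).
Before the if: ((2*g >= 19 <==> g < 13) ==> (forall c_1. (c_1 == g && g != 2*c_1 - 10))) && ((!(2*g >= 19 <==> g < 13)) ==> ((3*g != 4 ==> g == 0) && ((!(3*g != 4)) ==> ((g < 2 || 2*g <= 24) && g == -3))))
Answer: WP = ((2*g >= 19 <==> g < 13) ==> (forall c_1. (c_1 == g && g != 2*c_1 - 10))) && ((!(2*g >= 19 <==> g < 13)) ==> ((3*g != 4 ==> g == 0) && ((!(3*g != 4)) ==> ((g < 2 || 2*g <= 24) && g == -3))))


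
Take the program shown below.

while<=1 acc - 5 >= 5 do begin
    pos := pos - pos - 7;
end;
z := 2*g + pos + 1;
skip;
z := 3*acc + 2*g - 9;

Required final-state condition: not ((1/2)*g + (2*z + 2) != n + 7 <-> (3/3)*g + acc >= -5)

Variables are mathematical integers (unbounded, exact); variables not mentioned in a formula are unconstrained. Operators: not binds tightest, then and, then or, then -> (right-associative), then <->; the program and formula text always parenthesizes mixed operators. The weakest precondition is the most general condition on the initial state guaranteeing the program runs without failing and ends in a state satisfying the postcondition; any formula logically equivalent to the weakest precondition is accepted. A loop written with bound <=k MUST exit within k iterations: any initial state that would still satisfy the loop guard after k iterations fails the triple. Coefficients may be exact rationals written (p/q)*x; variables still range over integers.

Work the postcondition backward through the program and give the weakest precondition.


Working backward. After the program, the postcondition not ((1/2)*g + (2*z + 2) != n + 7 <-> (3/3)*g + acc >= -5) must hold; in canonical form it is not ((1/2)*g + 2*z != n + 5 <-> acc + g >= -5).
Before z := 3*acc + 2*g - 9: not (6*acc + (9/2)*g != n + 23 <-> acc + g >= -5)
Before skip: not (6*acc + (9/2)*g != n + 23 <-> acc + g >= -5)
Before z := 2*g + pos + 1: not (6*acc + (9/2)*g != n + 23 <-> acc + g >= -5)
Before the loop (bound <=1), unroll the exhaustion recursion (WP_0 = exit-now case; WP_j = one more guarded iteration, up to j = 1):
  WP_0: (not (acc >= 10)) and (not (6*acc + (9/2)*g != n + 23 <-> acc + g >= -5))
  WP_1: (acc >= 10 -> ((not (acc >= 10)) and (not (6*acc + (9/2)*g != n + 23 <-> acc + g >= -5)))) and ((not (acc >= 10)) -> (not (6*acc + (9/2)*g != n + 23 <-> acc + g >= -5)))
So before the loop: (acc >= 10 -> ((not (acc >= 10)) and (not (6*acc + (9/2)*g != n + 23 <-> acc + g >= -5)))) and ((not (acc >= 10)) -> (not (6*acc + (9/2)*g != n + 23 <-> acc + g >= -5)))
Answer: WP = (acc >= 10 -> ((not (acc >= 10)) and (not (6*acc + (9/2)*g != n + 23 <-> acc + g >= -5)))) and ((not (acc >= 10)) -> (not (6*acc + (9/2)*g != n + 23 <-> acc + g >= -5)))


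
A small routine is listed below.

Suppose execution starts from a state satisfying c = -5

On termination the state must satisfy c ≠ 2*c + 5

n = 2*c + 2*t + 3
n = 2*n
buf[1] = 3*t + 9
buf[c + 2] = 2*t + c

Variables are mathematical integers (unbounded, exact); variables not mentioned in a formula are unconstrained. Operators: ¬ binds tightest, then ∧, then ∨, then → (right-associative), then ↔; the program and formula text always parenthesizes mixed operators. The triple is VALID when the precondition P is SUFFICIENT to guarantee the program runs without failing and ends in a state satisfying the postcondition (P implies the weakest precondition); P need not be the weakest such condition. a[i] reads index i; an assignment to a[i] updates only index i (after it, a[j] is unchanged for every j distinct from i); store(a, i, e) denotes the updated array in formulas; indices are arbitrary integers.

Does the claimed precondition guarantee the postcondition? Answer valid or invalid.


Working backward. After the program, the postcondition c ≠ 2*c + 5 must hold; in canonical form it is c ≠ -5.
Before buf[c + 2] := 2*t + c: c ≠ -5
Before buf[1] := 3*t + 9: c ≠ -5
Before n := 2*n: c ≠ -5
Before n := 2*c + 2*t + 3: c ≠ -5
The weakest precondition is c ≠ -5.
Check whether c = -5 implies it.
Countermodel: at the initial state c = -5, the precondition holds but the weakest precondition fails.
Answer: invalid


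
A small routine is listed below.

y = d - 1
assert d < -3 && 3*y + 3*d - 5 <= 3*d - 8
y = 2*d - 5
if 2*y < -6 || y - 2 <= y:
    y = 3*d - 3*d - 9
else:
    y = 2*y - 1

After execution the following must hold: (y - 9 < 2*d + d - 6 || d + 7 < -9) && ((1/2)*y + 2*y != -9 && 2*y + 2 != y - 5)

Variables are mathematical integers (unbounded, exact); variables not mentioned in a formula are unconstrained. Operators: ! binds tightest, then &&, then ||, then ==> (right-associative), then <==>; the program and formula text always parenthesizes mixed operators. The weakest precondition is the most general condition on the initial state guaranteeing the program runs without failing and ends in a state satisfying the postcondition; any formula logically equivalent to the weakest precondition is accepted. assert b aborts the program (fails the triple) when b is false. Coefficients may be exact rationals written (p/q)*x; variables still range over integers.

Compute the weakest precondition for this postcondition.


Working backward. After the program, the postcondition (y - 9 < 2*d + d - 6 || d + 7 < -9) && ((1/2)*y + 2*y != -9 && 2*y + 2 != y - 5) must hold; in canonical form it is (y < 3*d + 3 || d < -16) && (5/2)*y != -9 && y != -7.
Then branch requires 3*d > -12 || d < -16; else branch requires (2*y < 3*d + 4 || d < -16) && 5*y != -13/2 && 2*y != -6.
Before the if: 3*d > -12 || d < -16
Before y := 2*d - 5: 3*d > -12 || d < -16
Before assert d < -3 && 3*y + 3*d - 5 <= 3*d - 8: d < -3 && 3*y <= -3 && (3*d > -12 || d < -16)
Before y := d - 1: d < -3 && 3*d <= 0 && (3*d > -12 || d < -16)
Answer: WP = d < -3 && 3*d <= 0 && (3*d > -12 || d < -16)


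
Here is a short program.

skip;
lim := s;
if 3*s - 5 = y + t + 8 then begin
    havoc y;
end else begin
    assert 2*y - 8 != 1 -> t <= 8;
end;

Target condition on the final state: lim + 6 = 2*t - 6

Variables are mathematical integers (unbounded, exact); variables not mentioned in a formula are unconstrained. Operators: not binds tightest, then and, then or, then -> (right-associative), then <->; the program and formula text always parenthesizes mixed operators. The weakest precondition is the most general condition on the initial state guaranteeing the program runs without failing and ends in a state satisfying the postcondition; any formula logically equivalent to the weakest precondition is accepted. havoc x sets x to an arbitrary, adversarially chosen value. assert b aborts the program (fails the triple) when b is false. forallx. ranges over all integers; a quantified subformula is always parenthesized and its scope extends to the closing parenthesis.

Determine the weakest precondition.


Working backward. After the program, the postcondition lim + 6 = 2*t - 6 must hold; in canonical form it is lim = 2*t - 12.
Then branch requires lim = 2*t - 12; else branch requires (2*y != 9 -> t <= 8) and lim = 2*t - 12.
Before the if: (3*s = t + y + 13 -> lim = 2*t - 12) and ((not (3*s = t + y + 13)) -> ((2*y != 9 -> t <= 8) and lim = 2*t - 12))
Before lim := s: (3*s = t + y + 13 -> s = 2*t - 12) and ((not (3*s = t + y + 13)) -> ((2*y != 9 -> t <= 8) and s = 2*t - 12))
Before skip: (3*s = t + y + 13 -> s = 2*t - 12) and ((not (3*s = t + y + 13)) -> ((2*y != 9 -> t <= 8) and s = 2*t - 12))
Answer: WP = (3*s = t + y + 13 -> s = 2*t - 12) and ((not (3*s = t + y + 13)) -> ((2*y != 9 -> t <= 8) and s = 2*t - 12))


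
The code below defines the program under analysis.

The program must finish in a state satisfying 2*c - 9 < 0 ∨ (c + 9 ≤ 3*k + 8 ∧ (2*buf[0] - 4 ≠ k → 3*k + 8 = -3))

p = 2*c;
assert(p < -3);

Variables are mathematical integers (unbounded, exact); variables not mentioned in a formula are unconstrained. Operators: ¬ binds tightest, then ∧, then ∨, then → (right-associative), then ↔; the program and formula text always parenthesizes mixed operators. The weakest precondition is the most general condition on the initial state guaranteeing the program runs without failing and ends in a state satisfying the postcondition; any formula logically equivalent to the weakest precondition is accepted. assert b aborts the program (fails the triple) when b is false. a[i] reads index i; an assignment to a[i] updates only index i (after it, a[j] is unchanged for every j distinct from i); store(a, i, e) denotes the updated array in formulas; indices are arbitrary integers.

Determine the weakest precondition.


Working backward. After the program, the postcondition 2*c - 9 < 0 ∨ (c + 9 ≤ 3*k + 8 ∧ (2*buf[0] - 4 ≠ k → 3*k + 8 = -3)) must hold; in canonical form it is 2*c < 9 ∨ (c ≤ 3*k - 1 ∧ (2*buf[0] ≠ k + 4 → 3*k = -11)).
Before assert p < -3: p < -3 ∧ (2*c < 9 ∨ (c ≤ 3*k - 1 ∧ (2*buf[0] ≠ k + 4 → 3*k = -11)))
Before p := 2*c: 2*c < -3 ∧ (2*c < 9 ∨ (c ≤ 3*k - 1 ∧ (2*buf[0] ≠ k + 4 → 3*k = -11)))
Answer: WP = 2*c < -3 ∧ (2*c < 9 ∨ (c ≤ 3*k - 1 ∧ (2*buf[0] ≠ k + 4 → 3*k = -11)))


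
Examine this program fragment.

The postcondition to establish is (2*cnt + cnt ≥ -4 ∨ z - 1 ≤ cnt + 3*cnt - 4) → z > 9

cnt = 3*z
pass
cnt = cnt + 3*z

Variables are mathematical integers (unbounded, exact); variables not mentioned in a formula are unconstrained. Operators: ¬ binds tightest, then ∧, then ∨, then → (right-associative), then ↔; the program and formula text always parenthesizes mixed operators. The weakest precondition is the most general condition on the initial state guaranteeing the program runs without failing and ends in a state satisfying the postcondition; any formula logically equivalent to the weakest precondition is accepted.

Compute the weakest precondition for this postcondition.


Working backward. After the program, the postcondition (2*cnt + cnt ≥ -4 ∨ z - 1 ≤ cnt + 3*cnt - 4) → z > 9 must hold; in canonical form it is (3*cnt ≥ -4 ∨ z ≤ 4*cnt - 3) → z > 9.
Before cnt := cnt + 3*z: (3*cnt + 9*z ≥ -4 ∨ 4*cnt + 11*z ≥ 3) → z > 9
Before skip: (3*cnt + 9*z ≥ -4 ∨ 4*cnt + 11*z ≥ 3) → z > 9
Before cnt := 3*z: (18*z ≥ -4 ∨ 23*z ≥ 3) → z > 9
Answer: WP = (18*z ≥ -4 ∨ 23*z ≥ 3) → z > 9


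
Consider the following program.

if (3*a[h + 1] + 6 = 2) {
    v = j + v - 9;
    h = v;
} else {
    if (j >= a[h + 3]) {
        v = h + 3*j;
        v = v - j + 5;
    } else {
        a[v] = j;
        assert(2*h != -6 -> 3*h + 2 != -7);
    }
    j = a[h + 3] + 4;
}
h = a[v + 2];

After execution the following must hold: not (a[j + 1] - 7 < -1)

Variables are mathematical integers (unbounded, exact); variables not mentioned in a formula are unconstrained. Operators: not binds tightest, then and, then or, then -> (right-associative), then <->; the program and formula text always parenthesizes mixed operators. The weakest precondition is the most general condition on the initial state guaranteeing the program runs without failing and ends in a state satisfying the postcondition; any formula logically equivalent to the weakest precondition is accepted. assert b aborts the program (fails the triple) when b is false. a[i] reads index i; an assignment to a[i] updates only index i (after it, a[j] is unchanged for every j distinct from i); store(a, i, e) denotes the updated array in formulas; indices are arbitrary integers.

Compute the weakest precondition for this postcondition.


Working backward. After the program, the postcondition not (a[j + 1] - 7 < -1) must hold; in canonical form it is not (a[j + 1] < 6).
Before h := a[v + 2]: not (a[j + 1] < 6)
Then branch requires not (a[j + 1] < 6); else branch requires (j >= a[h + 3] -> (not (a[a[h + 3] + 5] < 6))) and ((not (j >= a[h + 3])) -> ((2*h != -6 -> 3*h != -9) and (not (store(a, v, j)[store(a, v, j)[h + 3] + 5] < 6)))).
Before the if: (3*a[h + 1] = -4 -> (not (a[j + 1] < 6))) and ((not (3*a[h + 1] = -4)) -> ((j >= a[h + 3] -> (not (a[a[h + 3] + 5] < 6))) and ((not (j >= a[h + 3])) -> ((2*h != -6 -> 3*h != -9) and (not (store(a, v, j)[store(a, v, j)[h + 3] + 5] < 6))))))
Answer: WP = (3*a[h + 1] = -4 -> (not (a[j + 1] < 6))) and ((not (3*a[h + 1] = -4)) -> ((j >= a[h + 3] -> (not (a[a[h + 3] + 5] < 6))) and ((not (j >= a[h + 3])) -> ((2*h != -6 -> 3*h != -9) and (not (store(a, v, j)[store(a, v, j)[h + 3] + 5] < 6))))))


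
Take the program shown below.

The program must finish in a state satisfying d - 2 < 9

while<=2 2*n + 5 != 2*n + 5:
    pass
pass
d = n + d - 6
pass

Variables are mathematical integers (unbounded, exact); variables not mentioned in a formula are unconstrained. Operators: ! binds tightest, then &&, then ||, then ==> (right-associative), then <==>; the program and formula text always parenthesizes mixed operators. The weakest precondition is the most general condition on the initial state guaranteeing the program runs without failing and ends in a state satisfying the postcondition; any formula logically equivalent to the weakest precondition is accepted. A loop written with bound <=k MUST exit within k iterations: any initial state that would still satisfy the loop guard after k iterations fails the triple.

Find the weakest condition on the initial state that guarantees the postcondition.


Working backward. After the program, the postcondition d - 2 < 9 must hold; in canonical form it is d < 11.
Before skip: d < 11
Before d := n + d - 6: d + n < 17
Before skip: d + n < 17
Before the loop (bound <=2), unroll the exhaustion recursion (WP_0 = exit-now case; WP_j = one more guarded iteration, up to j = 2):
  WP_0: d + n < 17
  WP_1: d + n < 17
  WP_2: d + n < 17
So before the loop: d + n < 17
Answer: WP = d + n < 17


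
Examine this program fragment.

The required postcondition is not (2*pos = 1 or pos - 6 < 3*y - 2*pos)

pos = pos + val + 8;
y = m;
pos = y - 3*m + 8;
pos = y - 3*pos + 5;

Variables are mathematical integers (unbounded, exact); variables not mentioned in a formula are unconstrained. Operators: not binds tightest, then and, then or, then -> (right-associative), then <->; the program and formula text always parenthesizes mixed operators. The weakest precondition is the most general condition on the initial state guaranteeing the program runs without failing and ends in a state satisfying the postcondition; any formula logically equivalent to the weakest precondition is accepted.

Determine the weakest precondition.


Working backward. After the program, the postcondition not (2*pos = 1 or pos - 6 < 3*y - 2*pos) must hold; in canonical form it is not (2*pos = 1 or 3*pos < 3*y + 6).
Before pos := y - 3*pos + 5: not (2*y = 6*pos - 9 or 9*pos > 9)
Before pos := y - 3*m + 8: not (18*m = 4*y + 39 or 9*y > 27*m - 63)
Before y := m: not (14*m = 39 or 18*m < 63)
Before pos := pos + val + 8: not (14*m = 39 or 18*m < 63)
Answer: WP = not (14*m = 39 or 18*m < 63)


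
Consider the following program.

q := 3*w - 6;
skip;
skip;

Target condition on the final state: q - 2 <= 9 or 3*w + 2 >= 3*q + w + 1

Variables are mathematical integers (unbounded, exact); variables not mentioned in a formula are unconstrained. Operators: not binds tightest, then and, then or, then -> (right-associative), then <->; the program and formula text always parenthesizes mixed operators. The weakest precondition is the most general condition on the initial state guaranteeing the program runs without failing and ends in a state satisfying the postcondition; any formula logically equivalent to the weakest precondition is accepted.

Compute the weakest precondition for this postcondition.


Working backward. After the program, the postcondition q - 2 <= 9 or 3*w + 2 >= 3*q + w + 1 must hold; in canonical form it is q <= 11 or 2*w >= 3*q - 1.
Before skip: q <= 11 or 2*w >= 3*q - 1
Before skip: q <= 11 or 2*w >= 3*q - 1
Before q := 3*w - 6: 3*w <= 17 or 7*w <= 19
Answer: WP = 3*w <= 17 or 7*w <= 19


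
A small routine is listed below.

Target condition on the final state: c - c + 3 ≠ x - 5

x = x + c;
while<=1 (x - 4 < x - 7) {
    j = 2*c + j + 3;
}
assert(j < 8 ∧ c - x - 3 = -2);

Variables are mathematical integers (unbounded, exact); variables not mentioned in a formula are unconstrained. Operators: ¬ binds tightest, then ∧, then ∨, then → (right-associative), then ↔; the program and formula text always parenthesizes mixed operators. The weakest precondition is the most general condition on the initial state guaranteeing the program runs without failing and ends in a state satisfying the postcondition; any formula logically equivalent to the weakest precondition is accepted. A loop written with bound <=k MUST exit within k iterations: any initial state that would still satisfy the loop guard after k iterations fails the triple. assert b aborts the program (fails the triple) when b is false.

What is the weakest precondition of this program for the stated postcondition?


Working backward. After the program, the postcondition c - c + 3 ≠ x - 5 must hold; in canonical form it is x ≠ 8.
Before assert j < 8 ∧ c - x - 3 = -2: j < 8 ∧ c = x + 1 ∧ x ≠ 8
Before the loop (bound <=1), unroll the exhaustion recursion (WP_0 = exit-now case; WP_j = one more guarded iteration, up to j = 1):
  WP_0: j < 8 ∧ c = x + 1 ∧ x ≠ 8
  WP_1: j < 8 ∧ c = x + 1 ∧ x ≠ 8
So before the loop: j < 8 ∧ c = x + 1 ∧ x ≠ 8
Before x := x + c: j < 8 ∧ x = -1 ∧ c + x ≠ 8
Answer: WP = j < 8 ∧ x = -1 ∧ c + x ≠ 8


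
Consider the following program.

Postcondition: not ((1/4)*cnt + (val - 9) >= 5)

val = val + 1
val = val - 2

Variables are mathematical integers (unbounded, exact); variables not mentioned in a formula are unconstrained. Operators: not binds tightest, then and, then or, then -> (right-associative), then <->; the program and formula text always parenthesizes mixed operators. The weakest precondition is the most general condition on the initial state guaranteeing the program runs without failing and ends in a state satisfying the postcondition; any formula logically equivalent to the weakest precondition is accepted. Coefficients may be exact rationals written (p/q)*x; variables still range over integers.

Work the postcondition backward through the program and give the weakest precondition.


Working backward. After the program, the postcondition not ((1/4)*cnt + (val - 9) >= 5) must hold; in canonical form it is not ((1/4)*cnt + val >= 14).
Before val := val - 2: not ((1/4)*cnt + val >= 16)
Before val := val + 1: not ((1/4)*cnt + val >= 15)
Answer: WP = not ((1/4)*cnt + val >= 15)
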